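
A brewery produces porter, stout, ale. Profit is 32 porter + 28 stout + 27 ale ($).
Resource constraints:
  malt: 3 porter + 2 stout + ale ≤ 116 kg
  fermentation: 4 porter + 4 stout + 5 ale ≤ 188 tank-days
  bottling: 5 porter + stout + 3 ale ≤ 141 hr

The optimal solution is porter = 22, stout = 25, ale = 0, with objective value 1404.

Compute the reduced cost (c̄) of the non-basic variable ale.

Check each constraint at x*: malt 116/116 (tight); fermentation 188/188 (tight); bottling 135/141 (slack 6).
By complementary slackness, y = 0 for the non-binding constraint.
The binding rows give the dual system: 3·y_malt + 4·y_fermentation = 32 and 2·y_malt + 4·y_fermentation = 28.
Solving: y_malt = 4, y_fermentation = 5.
Reduced cost of ale: c₃ − yᵀa₃ = 27 − (4·1 + 5·5) = 27 − 29 = -2.

-2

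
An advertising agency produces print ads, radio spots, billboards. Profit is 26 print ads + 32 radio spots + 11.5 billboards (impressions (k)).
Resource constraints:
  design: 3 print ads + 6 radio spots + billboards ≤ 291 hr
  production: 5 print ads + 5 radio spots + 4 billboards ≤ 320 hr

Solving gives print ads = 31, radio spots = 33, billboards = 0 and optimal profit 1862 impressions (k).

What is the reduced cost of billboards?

At the optimum: design uses 291 of 291 (binding); production uses 320 of 320 (binding).
The binding rows give the dual system: 3·y_design + 5·y_production = 26 and 6·y_design + 5·y_production = 32.
This yields shadow prices y_design = 2, y_production = 4.
Reduced cost of billboards: c₃ − yᵀa₃ = 11.5 − (2·1 + 4·4) = 11.5 − 18 = -6.5.

-6.5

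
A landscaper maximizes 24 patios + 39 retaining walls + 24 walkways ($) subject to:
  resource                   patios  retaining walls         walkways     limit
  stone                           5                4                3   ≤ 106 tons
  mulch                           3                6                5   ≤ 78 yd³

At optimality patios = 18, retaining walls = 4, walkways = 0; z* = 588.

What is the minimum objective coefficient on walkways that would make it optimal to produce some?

32

Check each constraint at x*: stone 106/106 (tight); mulch 78/78 (tight).
The binding rows give the dual system: 5·y_stone + 3·y_mulch = 24 and 4·y_stone + 6·y_mulch = 39.
→ y_stone = 1.5 and y_mulch = 5.5.
walkways enters the basis when its profit ≥ yᵀa₃ = 1.5·3 + 5.5·5 = 32.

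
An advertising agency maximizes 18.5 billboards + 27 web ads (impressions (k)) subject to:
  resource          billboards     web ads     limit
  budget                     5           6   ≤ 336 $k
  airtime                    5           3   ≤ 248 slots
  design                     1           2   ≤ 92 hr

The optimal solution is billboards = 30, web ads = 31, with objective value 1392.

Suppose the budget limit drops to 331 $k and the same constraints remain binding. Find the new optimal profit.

At the optimum: budget uses 336 of 336 (binding); airtime uses 243 of 248 (slack = 5); design uses 92 of 92 (binding).
Since airtime is not tight, its dual is 0.
From A_Bᵀ y = c: 5·y_budget + 1·y_design = 18.5; 6·y_budget + 2·y_design = 27.
This yields shadow prices y_budget = 2.5, y_design = 6.
Δz = y_budget·Δb = 2.5 × (-5) = -12.5, so new z* = 1392 − 12.5 = 1379.5.

1379.5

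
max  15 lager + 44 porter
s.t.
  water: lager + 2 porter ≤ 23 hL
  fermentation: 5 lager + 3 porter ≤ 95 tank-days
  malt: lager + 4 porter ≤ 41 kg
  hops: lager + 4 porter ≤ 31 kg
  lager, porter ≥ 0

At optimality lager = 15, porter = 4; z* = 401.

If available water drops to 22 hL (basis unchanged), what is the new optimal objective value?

Check each constraint at x*: water 23/23 (tight); fermentation 87/95 (slack 8); malt 31/41 (slack 10); hops 31/31 (tight).
Since fermentation, malt are not tight, their duals are 0.
Dual feasibility on the basic columns requires 1·y_water + 1·y_hops = 15, 2·y_water + 4·y_hops = 44.
This yields shadow prices y_water = 8, y_hops = 7.
Δz = y_water·Δb = 8 × (-1) = -8, so new z* = 401 − 8 = 393.

393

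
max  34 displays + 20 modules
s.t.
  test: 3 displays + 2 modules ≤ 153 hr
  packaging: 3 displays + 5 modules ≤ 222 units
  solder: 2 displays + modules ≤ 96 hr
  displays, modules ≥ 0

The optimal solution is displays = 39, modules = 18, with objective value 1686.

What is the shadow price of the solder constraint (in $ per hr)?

At the optimum: test uses 153 of 153 (binding); packaging uses 207 of 222 (slack = 15); solder uses 96 of 96 (binding).
Slack constraints have shadow price 0 (complementary slackness).
From A_Bᵀ y = c: 3·y_test + 2·y_solder = 34; 2·y_test + 1·y_solder = 20.
Solving: y_test = 6, y_solder = 8.
Shadow price of solder = 8.

8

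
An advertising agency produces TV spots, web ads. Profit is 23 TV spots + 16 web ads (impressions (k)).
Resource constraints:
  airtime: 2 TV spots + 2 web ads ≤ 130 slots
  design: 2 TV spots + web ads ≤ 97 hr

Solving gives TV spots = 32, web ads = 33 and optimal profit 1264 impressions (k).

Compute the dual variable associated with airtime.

4.5

Check each constraint at x*: airtime 130/130 (tight); design 97/97 (tight).
Dual feasibility on the basic columns requires 2·y_airtime + 2·y_design = 23, 2·y_airtime + 1·y_design = 16.
This yields shadow prices y_airtime = 4.5, y_design = 7.
Shadow price of airtime = 4.5.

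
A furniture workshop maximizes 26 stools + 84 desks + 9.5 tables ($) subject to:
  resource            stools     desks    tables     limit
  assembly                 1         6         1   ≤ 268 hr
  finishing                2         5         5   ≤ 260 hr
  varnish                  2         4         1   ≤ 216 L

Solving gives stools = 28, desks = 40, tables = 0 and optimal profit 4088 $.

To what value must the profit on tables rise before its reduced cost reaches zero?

Check each constraint at x*: assembly 268/268 (tight); finishing 256/260 (slack 4); varnish 216/216 (tight).
Slack constraints have shadow price 0 (complementary slackness).
From A_Bᵀ y = c: 1·y_assembly + 2·y_varnish = 26; 6·y_assembly + 4·y_varnish = 84.
→ y_assembly = 8 and y_varnish = 9.
tables enters the basis when its profit ≥ yᵀa₃ = 8·1 + 9·1 = 17.

17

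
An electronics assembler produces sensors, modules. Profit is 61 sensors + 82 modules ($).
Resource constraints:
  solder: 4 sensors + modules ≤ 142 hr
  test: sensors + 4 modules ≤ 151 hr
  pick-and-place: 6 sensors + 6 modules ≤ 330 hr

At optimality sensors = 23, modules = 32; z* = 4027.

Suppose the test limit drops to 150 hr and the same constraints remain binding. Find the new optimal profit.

4020

At the optimum: solder uses 124 of 142 (slack = 18); test uses 151 of 151 (binding); pick-and-place uses 330 of 330 (binding).
By complementary slackness, y = 0 for the non-binding constraint.
The binding rows give the dual system: 1·y_test + 6·y_pick-and-place = 61 and 4·y_test + 6·y_pick-and-place = 82.
Solving: y_test = 7, y_pick-and-place = 9.
Δz = y_test·Δb = 7 × (-1) = -7, so new z* = 4027 − 7 = 4020.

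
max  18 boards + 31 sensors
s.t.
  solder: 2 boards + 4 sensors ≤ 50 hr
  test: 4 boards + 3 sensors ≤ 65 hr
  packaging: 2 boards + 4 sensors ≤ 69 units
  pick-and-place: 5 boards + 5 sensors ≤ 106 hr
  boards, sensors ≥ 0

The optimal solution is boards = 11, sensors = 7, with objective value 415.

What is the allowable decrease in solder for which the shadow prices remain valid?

Binding constraints: solder, test. The basis is B = [[2,4],[4,3]] with det -10.
Per unit decrease in solder, x* moves by d = (0.3, -0.4).
The basis stays optimal until sensors reaches 0; allowable decrease = 17.5 hr.

17.5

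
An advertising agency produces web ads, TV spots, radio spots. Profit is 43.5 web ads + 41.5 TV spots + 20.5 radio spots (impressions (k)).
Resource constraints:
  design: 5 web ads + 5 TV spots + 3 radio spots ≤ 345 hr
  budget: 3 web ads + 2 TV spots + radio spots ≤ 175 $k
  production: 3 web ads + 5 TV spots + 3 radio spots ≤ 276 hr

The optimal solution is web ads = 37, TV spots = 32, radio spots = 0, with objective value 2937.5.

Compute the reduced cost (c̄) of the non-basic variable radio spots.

-4

Check each constraint at x*: design 345/345 (tight); budget 175/175 (tight); production 271/276 (slack 5).
Since production is not tight, its dual is 0.
Dual feasibility on the basic columns requires 5·y_design + 3·y_budget = 43.5, 5·y_design + 2·y_budget = 41.5.
This yields shadow prices y_design = 7.5, y_budget = 2.
Reduced cost of radio spots: c₃ − yᵀa₃ = 20.5 − (7.5·3 + 2·1) = 20.5 − 24.5 = -4.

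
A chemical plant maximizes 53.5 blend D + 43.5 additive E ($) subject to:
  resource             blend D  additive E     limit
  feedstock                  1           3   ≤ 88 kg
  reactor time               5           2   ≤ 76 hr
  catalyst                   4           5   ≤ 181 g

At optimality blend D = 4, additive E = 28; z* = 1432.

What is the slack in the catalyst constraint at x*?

25

catalyst used = 4·4 + 5·28 = 156; slack = 181 − 156 = 25.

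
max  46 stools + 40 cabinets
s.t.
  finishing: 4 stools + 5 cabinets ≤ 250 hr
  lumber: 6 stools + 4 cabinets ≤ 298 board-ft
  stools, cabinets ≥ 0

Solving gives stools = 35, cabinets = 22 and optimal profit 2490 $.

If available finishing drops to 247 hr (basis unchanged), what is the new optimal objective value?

Both finishing and lumber are binding at x*.
From A_Bᵀ y = c: 4·y_finishing + 6·y_lumber = 46; 5·y_finishing + 4·y_lumber = 40.
Solving: y_finishing = 4, y_lumber = 5.
Δz = y_finishing·Δb = 4 × (-3) = -12, so new z* = 2490 − 12 = 2478.

2478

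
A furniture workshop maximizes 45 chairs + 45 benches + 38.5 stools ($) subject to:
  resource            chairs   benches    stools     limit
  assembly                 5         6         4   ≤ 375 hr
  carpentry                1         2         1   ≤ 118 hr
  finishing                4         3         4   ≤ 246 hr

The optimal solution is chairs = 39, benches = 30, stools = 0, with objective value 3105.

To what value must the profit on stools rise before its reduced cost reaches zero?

Binding: assembly and finishing. Non-binding: carpentry (19 unused).
By complementary slackness, y = 0 for the non-binding constraint.
Dual feasibility on the basic columns requires 5·y_assembly + 4·y_finishing = 45, 6·y_assembly + 3·y_finishing = 45.
This yields shadow prices y_assembly = 5, y_finishing = 5.
stools enters the basis when its profit ≥ yᵀa₃ = 5·4 + 5·4 = 40.

40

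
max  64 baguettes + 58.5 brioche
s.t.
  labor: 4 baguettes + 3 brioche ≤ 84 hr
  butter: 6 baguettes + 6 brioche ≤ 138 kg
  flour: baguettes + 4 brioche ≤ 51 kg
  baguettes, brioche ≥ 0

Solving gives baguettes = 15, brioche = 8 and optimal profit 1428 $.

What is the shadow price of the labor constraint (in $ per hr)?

5.5

Check each constraint at x*: labor 84/84 (tight); butter 138/138 (tight); flour 47/51 (slack 4).
Since flour is not tight, its dual is 0.
From A_Bᵀ y = c: 4·y_labor + 6·y_butter = 64; 3·y_labor + 6·y_butter = 58.5.
→ y_labor = 5.5 and y_butter = 7.
Shadow price of labor = 5.5.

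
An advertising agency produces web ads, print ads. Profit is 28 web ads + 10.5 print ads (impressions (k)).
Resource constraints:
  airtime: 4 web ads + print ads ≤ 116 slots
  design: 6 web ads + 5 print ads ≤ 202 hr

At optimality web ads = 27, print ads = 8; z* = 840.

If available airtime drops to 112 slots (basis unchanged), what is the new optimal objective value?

At the optimum: airtime uses 116 of 116 (binding); design uses 202 of 202 (binding).
Dual feasibility on the basic columns requires 4·y_airtime + 6·y_design = 28, 1·y_airtime + 5·y_design = 10.5.
This yields shadow prices y_airtime = 5.5, y_design = 1.
Δz = y_airtime·Δb = 5.5 × (-4) = -22, so new z* = 840 − 22 = 818.

818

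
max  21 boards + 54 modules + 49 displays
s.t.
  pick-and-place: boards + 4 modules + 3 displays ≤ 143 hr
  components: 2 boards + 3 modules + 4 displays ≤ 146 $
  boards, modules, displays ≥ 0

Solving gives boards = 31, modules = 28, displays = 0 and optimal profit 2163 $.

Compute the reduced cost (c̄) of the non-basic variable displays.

-2

Both pick-and-place and components are binding at x*.
From A_Bᵀ y = c: 1·y_pick-and-place + 2·y_components = 21; 4·y_pick-and-place + 3·y_components = 54.
Solving: y_pick-and-place = 9, y_components = 6.
Reduced cost of displays: c₃ − yᵀa₃ = 49 − (9·3 + 6·4) = 49 − 51 = -2.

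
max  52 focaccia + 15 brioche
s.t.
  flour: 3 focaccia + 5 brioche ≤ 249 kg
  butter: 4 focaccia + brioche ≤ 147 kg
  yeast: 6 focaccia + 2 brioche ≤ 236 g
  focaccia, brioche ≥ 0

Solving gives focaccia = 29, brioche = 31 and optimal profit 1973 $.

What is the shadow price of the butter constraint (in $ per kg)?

7

Check each constraint at x*: flour 242/249 (slack 7); butter 147/147 (tight); yeast 236/236 (tight).
By complementary slackness, y = 0 for the non-binding constraint.
From A_Bᵀ y = c: 4·y_butter + 6·y_yeast = 52; 1·y_butter + 2·y_yeast = 15.
Solving: y_butter = 7, y_yeast = 4.
Shadow price of butter = 7.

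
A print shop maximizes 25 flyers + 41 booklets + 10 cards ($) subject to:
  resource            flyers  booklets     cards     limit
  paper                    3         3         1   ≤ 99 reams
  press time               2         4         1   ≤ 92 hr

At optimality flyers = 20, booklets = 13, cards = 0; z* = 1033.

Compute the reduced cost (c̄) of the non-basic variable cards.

Check each constraint at x*: paper 99/99 (tight); press time 92/92 (tight).
Dual feasibility on the basic columns requires 3·y_paper + 2·y_press time = 25, 3·y_paper + 4·y_press time = 41.
This yields shadow prices y_paper = 3, y_press time = 8.
Reduced cost of cards: c₃ − yᵀa₃ = 10 − (3·1 + 8·1) = 10 − 11 = -1.

-1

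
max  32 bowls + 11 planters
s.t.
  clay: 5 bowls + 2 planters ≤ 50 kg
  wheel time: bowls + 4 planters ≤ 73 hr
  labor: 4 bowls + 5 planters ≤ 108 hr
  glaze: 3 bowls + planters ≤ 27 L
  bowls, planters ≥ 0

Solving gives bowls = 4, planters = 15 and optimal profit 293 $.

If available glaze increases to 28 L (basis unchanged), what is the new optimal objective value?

At the optimum: clay uses 50 of 50 (binding); wheel time uses 64 of 73 (slack = 9); labor uses 91 of 108 (slack = 17); glaze uses 27 of 27 (binding).
By complementary slackness, y = 0 for the non-binding constraints.
Dual feasibility on the basic columns requires 5·y_clay + 3·y_glaze = 32, 2·y_clay + 1·y_glaze = 11.
Solving: y_clay = 1, y_glaze = 9.
Δz = y_glaze·Δb = 9 × (1) = 9, so new z* = 293 + 9 = 302.

302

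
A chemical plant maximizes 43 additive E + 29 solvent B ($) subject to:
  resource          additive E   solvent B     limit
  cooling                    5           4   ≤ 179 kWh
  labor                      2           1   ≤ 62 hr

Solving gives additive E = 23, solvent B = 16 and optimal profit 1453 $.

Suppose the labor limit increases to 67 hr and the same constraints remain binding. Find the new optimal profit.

1498

Both cooling and labor are binding at x*.
Dual feasibility on the basic columns requires 5·y_cooling + 2·y_labor = 43, 4·y_cooling + 1·y_labor = 29.
This yields shadow prices y_cooling = 5, y_labor = 9.
Δz = y_labor·Δb = 9 × (5) = 45, so new z* = 1453 + 45 = 1498.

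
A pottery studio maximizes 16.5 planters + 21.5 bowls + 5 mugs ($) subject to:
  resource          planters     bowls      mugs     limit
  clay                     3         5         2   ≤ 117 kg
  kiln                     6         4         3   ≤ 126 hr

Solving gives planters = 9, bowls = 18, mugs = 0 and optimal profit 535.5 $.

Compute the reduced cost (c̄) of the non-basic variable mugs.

Both clay and kiln are binding at x*.
The binding rows give the dual system: 3·y_clay + 6·y_kiln = 16.5 and 5·y_clay + 4·y_kiln = 21.5.
This yields shadow prices y_clay = 3.5, y_kiln = 1.
Reduced cost of mugs: c₃ − yᵀa₃ = 5 − (3.5·2 + 1·3) = 5 − 10 = -5.

-5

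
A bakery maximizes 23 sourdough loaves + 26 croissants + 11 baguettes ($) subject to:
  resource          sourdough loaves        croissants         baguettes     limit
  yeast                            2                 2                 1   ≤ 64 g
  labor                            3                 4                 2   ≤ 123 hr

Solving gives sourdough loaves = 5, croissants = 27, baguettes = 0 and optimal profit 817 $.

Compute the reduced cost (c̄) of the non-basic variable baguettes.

At the optimum: yeast uses 64 of 64 (binding); labor uses 123 of 123 (binding).
Dual feasibility on the basic columns requires 2·y_yeast + 3·y_labor = 23, 2·y_yeast + 4·y_labor = 26.
This yields shadow prices y_yeast = 7, y_labor = 3.
Reduced cost of baguettes: c₃ − yᵀa₃ = 11 − (7·1 + 3·2) = 11 − 13 = -2.

-2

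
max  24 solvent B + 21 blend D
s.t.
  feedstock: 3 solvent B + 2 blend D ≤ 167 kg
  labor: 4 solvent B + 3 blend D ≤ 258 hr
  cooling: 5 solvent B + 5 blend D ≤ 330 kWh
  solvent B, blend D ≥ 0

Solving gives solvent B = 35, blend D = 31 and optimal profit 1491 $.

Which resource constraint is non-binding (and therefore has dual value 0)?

labor

feedstock: 167/167 (binding)
labor: 233/258 (slack 25)
cooling: 330/330 (binding)
By complementary slackness, a constraint with positive slack has shadow price 0 → labor.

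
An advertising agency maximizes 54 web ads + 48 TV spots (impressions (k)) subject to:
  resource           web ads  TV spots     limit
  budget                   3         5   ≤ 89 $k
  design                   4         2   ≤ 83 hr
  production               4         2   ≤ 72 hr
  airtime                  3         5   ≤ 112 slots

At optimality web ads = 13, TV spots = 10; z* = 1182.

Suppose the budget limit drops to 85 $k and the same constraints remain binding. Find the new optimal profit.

At the optimum: budget uses 89 of 89 (binding); design uses 72 of 83 (slack = 11); production uses 72 of 72 (binding); airtime uses 89 of 112 (slack = 23).
Since design, airtime are not tight, their duals are 0.
Dual feasibility on the basic columns requires 3·y_budget + 4·y_production = 54, 5·y_budget + 2·y_production = 48.
Solving: y_budget = 6, y_production = 9.
Δz = y_budget·Δb = 6 × (-4) = -24, so new z* = 1182 − 24 = 1158.

1158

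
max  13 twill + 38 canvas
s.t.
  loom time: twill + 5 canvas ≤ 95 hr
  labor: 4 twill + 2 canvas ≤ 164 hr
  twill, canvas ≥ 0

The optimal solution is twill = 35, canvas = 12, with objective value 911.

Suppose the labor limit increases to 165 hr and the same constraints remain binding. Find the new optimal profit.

912.5

Check each constraint at x*: loom time 95/95 (tight); labor 164/164 (tight).
From A_Bᵀ y = c: 1·y_loom time + 4·y_labor = 13; 5·y_loom time + 2·y_labor = 38.
→ y_loom time = 7 and y_labor = 1.5.
Δz = y_labor·Δb = 1.5 × (1) = 1.5, so new z* = 911 + 1.5 = 912.5.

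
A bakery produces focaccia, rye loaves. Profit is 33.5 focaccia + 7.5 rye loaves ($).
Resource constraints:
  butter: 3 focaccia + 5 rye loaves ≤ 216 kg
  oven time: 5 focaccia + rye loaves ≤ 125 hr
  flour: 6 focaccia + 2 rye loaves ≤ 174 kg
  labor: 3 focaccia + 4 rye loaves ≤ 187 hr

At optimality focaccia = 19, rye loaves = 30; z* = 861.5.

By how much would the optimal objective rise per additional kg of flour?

Check each constraint at x*: butter 207/216 (slack 9); oven time 125/125 (tight); flour 174/174 (tight); labor 177/187 (slack 10).
By complementary slackness, y = 0 for the non-binding constraints.
The binding rows give the dual system: 5·y_oven time + 6·y_flour = 33.5 and 1·y_oven time + 2·y_flour = 7.5.
This yields shadow prices y_oven time = 5.5, y_flour = 1.
Shadow price of flour = 1.

1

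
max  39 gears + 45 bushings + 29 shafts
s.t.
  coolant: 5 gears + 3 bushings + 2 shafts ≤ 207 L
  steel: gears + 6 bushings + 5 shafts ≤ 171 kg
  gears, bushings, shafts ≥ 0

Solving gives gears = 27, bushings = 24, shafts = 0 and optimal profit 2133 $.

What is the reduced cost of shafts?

-5

Check each constraint at x*: coolant 207/207 (tight); steel 171/171 (tight).
The binding rows give the dual system: 5·y_coolant + 1·y_steel = 39 and 3·y_coolant + 6·y_steel = 45.
→ y_coolant = 7 and y_steel = 4.
Reduced cost of shafts: c₃ − yᵀa₃ = 29 − (7·2 + 4·5) = 29 − 34 = -5.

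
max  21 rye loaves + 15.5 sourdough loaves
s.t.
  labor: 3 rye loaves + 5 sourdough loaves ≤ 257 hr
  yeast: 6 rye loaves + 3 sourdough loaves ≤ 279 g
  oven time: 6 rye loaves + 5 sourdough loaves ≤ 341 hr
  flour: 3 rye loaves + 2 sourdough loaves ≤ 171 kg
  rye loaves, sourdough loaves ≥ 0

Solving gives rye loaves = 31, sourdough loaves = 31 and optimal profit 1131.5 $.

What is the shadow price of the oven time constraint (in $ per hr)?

Binding: yeast and oven time. Non-binding: labor (9 unused), flour (16 unused).
By complementary slackness, y = 0 for the non-binding constraints.
Dual feasibility on the basic columns requires 6·y_yeast + 6·y_oven time = 21, 3·y_yeast + 5·y_oven time = 15.5.
Solving: y_yeast = 1, y_oven time = 2.5.
Shadow price of oven time = 2.5.

2.5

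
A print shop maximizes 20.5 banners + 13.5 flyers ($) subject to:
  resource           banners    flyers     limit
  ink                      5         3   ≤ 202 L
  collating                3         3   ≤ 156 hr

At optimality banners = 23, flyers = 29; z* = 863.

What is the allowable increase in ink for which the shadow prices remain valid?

Binding constraints: ink, collating. The basis is B = [[5,3],[3,3]] with det 6.
Per unit increase in ink, x* moves by d = (0.5, -0.5).
The basis stays optimal until flyers reaches 0; allowable increase = 58 L.

58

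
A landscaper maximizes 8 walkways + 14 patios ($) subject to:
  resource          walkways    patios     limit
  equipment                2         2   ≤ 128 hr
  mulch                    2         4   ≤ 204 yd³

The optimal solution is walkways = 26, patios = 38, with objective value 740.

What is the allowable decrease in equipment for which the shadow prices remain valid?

26

Binding constraints: equipment, mulch. The basis is B = [[2,2],[2,4]] with det 4.
Per unit decrease in equipment, x* moves by d = (-1, 0.5).
The basis stays optimal until walkways reaches 0; allowable decrease = 26 hr.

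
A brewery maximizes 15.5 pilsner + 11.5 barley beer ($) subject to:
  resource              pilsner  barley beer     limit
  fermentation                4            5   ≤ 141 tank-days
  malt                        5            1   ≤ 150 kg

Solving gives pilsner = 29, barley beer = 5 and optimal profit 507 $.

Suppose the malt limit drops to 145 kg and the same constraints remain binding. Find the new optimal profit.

At the optimum: fermentation uses 141 of 141 (binding); malt uses 150 of 150 (binding).
The binding rows give the dual system: 4·y_fermentation + 5·y_malt = 15.5 and 5·y_fermentation + 1·y_malt = 11.5.
→ y_fermentation = 2 and y_malt = 1.5.
Δz = y_malt·Δb = 1.5 × (-5) = -7.5, so new z* = 507 − 7.5 = 499.5.

499.5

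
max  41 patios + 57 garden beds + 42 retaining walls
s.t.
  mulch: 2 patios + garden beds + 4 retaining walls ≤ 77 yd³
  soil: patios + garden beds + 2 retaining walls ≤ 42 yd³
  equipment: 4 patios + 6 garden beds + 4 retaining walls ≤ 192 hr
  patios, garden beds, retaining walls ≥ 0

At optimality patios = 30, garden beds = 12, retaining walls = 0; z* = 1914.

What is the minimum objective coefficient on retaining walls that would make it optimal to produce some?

Binding: soil and equipment. Non-binding: mulch (5 unused).
Since mulch is not tight, its dual is 0.
From A_Bᵀ y = c: 1·y_soil + 4·y_equipment = 41; 1·y_soil + 6·y_equipment = 57.
This yields shadow prices y_soil = 9, y_equipment = 8.
retaining walls enters the basis when its profit ≥ yᵀa₃ = 9·2 + 8·4 = 50.

50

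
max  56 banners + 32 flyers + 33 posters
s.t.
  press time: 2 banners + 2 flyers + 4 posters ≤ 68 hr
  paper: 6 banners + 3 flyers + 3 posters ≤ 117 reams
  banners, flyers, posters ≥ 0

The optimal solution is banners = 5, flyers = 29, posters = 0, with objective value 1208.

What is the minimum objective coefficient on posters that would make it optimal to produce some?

Both press time and paper are binding at x*.
Dual feasibility on the basic columns requires 2·y_press time + 6·y_paper = 56, 2·y_press time + 3·y_paper = 32.
Solving: y_press time = 4, y_paper = 8.
posters enters the basis when its profit ≥ yᵀa₃ = 4·4 + 8·3 = 40.

40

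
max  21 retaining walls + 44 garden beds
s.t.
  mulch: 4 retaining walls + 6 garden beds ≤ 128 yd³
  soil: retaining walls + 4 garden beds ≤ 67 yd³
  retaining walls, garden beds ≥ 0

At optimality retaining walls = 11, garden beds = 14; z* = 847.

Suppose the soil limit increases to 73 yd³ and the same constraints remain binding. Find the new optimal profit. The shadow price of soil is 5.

877

Δb = 6, so new z* = 847 + (5)·(6) = 847 + 30 = 877.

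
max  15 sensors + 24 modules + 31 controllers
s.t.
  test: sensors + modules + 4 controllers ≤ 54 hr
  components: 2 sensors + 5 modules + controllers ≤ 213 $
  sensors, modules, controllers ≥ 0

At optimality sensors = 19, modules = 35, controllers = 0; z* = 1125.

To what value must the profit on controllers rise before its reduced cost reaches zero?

39

At the optimum: test uses 54 of 54 (binding); components uses 213 of 213 (binding).
The binding rows give the dual system: 1·y_test + 2·y_components = 15 and 1·y_test + 5·y_components = 24.
This yields shadow prices y_test = 9, y_components = 3.
controllers enters the basis when its profit ≥ yᵀa₃ = 9·4 + 3·1 = 39.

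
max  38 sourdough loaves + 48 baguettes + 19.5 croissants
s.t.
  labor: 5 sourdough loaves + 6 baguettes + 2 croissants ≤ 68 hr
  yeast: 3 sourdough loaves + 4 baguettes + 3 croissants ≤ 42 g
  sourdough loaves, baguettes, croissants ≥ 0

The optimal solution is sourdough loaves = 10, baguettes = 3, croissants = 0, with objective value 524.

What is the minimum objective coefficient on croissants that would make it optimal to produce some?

26

Both labor and yeast are binding at x*.
From A_Bᵀ y = c: 5·y_labor + 3·y_yeast = 38; 6·y_labor + 4·y_yeast = 48.
→ y_labor = 4 and y_yeast = 6.
croissants enters the basis when its profit ≥ yᵀa₃ = 4·2 + 6·3 = 26.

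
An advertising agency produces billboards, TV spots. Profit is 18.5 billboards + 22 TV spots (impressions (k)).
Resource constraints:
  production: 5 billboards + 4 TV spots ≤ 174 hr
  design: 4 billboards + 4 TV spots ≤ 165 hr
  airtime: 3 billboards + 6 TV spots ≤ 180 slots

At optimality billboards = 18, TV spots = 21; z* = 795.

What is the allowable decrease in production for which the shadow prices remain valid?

54

Binding constraints: production, airtime. The basis is B = [[5,4],[3,6]] with det 18.
Per unit decrease in production, x* moves by d = (-0.3333, 0.1667).
The basis stays optimal until billboards reaches 0; allowable decrease = 54 hr.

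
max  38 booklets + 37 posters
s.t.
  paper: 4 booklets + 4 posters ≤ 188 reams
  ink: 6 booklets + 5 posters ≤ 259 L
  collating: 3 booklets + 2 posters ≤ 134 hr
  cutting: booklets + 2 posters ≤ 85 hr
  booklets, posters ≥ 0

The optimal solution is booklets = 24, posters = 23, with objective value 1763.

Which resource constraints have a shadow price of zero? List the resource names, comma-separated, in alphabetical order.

collating, cutting

paper: 188/188 (binding)
ink: 259/259 (binding)
collating: 118/134 (slack 16)
cutting: 70/85 (slack 15)
By complementary slackness, a constraint with positive slack has shadow price 0 → collating, cutting.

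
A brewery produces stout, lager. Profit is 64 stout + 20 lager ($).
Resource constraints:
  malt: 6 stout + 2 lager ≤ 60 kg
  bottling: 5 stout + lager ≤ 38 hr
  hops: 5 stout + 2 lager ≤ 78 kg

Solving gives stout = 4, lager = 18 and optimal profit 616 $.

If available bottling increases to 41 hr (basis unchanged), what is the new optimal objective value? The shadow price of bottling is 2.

Δb = 3, so new z* = 616 + (2)·(3) = 616 + 6 = 622.

622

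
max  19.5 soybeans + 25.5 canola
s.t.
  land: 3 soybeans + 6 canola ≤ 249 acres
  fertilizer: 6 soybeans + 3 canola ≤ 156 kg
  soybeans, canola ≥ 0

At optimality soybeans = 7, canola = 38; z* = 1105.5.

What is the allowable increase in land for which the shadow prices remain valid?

63

Binding constraints: land, fertilizer. The basis is B = [[3,6],[6,3]] with det -27.
Per unit increase in land, x* moves by d = (-0.1111, 0.2222).
The basis stays optimal until soybeans reaches 0; allowable increase = 63 acres.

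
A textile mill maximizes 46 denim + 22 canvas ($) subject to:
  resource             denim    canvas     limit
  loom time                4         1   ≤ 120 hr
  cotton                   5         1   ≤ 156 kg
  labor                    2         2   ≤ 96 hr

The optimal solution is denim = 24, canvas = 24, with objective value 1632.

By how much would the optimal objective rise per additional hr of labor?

7

At the optimum: loom time uses 120 of 120 (binding); cotton uses 144 of 156 (slack = 12); labor uses 96 of 96 (binding).
Slack constraints have shadow price 0 (complementary slackness).
From A_Bᵀ y = c: 4·y_loom time + 2·y_labor = 46; 1·y_loom time + 2·y_labor = 22.
→ y_loom time = 8 and y_labor = 7.
Shadow price of labor = 7.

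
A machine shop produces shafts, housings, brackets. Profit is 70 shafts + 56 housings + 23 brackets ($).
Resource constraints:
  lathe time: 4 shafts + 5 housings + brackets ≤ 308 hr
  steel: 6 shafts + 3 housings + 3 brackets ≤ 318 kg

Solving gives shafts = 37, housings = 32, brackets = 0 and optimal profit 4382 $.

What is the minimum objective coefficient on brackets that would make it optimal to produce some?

Check each constraint at x*: lathe time 308/308 (tight); steel 318/318 (tight).
Dual feasibility on the basic columns requires 4·y_lathe time + 6·y_steel = 70, 5·y_lathe time + 3·y_steel = 56.
Solving: y_lathe time = 7, y_steel = 7.
brackets enters the basis when its profit ≥ yᵀa₃ = 7·1 + 7·3 = 28.

28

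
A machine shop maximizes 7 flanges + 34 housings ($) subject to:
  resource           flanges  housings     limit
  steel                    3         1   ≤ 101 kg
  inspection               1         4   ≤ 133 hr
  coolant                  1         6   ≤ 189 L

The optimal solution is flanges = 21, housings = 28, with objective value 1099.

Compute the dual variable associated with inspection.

At the optimum: steel uses 91 of 101 (slack = 10); inspection uses 133 of 133 (binding); coolant uses 189 of 189 (binding).
Slack constraints have shadow price 0 (complementary slackness).
Dual feasibility on the basic columns requires 1·y_inspection + 1·y_coolant = 7, 4·y_inspection + 6·y_coolant = 34.
This yields shadow prices y_inspection = 4, y_coolant = 3.
Shadow price of inspection = 4.

4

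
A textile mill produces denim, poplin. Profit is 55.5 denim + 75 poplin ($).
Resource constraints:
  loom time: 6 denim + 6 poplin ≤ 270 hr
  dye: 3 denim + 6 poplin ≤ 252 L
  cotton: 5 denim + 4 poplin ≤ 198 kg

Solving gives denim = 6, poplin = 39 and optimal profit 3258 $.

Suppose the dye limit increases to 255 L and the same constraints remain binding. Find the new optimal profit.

3277.5

At the optimum: loom time uses 270 of 270 (binding); dye uses 252 of 252 (binding); cotton uses 186 of 198 (slack = 12).
Since cotton is not tight, its dual is 0.
Dual feasibility on the basic columns requires 6·y_loom time + 3·y_dye = 55.5, 6·y_loom time + 6·y_dye = 75.
→ y_loom time = 6 and y_dye = 6.5.
Δz = y_dye·Δb = 6.5 × (3) = 19.5, so new z* = 3258 + 19.5 = 3277.5.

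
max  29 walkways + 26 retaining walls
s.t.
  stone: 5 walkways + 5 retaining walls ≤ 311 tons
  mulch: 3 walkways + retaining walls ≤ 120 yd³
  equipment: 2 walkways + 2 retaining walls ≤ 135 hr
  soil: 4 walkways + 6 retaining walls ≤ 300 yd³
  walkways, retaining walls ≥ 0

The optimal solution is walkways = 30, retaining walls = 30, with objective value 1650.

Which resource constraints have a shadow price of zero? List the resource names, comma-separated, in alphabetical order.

stone: 300/311 (slack 11)
mulch: 120/120 (binding)
equipment: 120/135 (slack 15)
soil: 300/300 (binding)
By complementary slackness, a constraint with positive slack has shadow price 0 → equipment, stone.

equipment, stone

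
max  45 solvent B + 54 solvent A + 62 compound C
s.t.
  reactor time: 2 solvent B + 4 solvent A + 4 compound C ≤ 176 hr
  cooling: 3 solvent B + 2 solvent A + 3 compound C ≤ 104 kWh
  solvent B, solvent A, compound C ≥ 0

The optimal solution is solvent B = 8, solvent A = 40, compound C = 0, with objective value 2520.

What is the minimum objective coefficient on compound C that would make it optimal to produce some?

Both reactor time and cooling are binding at x*.
The binding rows give the dual system: 2·y_reactor time + 3·y_cooling = 45 and 4·y_reactor time + 2·y_cooling = 54.
→ y_reactor time = 9 and y_cooling = 9.
compound C enters the basis when its profit ≥ yᵀa₃ = 9·4 + 9·3 = 63.

63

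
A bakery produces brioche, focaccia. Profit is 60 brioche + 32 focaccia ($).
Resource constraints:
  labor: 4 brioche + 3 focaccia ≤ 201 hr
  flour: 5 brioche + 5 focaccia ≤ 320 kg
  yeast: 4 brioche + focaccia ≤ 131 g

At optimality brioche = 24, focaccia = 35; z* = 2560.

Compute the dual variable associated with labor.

8.5

Check each constraint at x*: labor 201/201 (tight); flour 295/320 (slack 25); yeast 131/131 (tight).
Slack constraints have shadow price 0 (complementary slackness).
The binding rows give the dual system: 4·y_labor + 4·y_yeast = 60 and 3·y_labor + 1·y_yeast = 32.
Solving: y_labor = 8.5, y_yeast = 6.5.
Shadow price of labor = 8.5.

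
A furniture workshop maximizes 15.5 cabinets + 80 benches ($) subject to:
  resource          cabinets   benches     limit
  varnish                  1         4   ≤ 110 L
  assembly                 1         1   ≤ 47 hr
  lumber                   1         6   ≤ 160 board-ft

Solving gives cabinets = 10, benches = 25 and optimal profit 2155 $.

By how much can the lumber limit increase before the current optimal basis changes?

5

Binding constraints: varnish, lumber. The basis is B = [[1,4],[1,6]] with det 2.
Per unit increase in lumber, x* moves by d = (-2, 0.5).
The basis stays optimal until cabinets reaches 0; allowable increase = 5 board-ft.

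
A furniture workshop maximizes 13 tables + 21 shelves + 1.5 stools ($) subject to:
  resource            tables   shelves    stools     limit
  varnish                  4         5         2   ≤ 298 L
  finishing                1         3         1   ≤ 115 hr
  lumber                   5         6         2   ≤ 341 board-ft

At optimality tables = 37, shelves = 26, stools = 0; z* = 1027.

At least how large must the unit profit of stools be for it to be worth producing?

7

At the optimum: varnish uses 278 of 298 (slack = 20); finishing uses 115 of 115 (binding); lumber uses 341 of 341 (binding).
Slack constraints have shadow price 0 (complementary slackness).
Dual feasibility on the basic columns requires 1·y_finishing + 5·y_lumber = 13, 3·y_finishing + 6·y_lumber = 21.
Solving: y_finishing = 3, y_lumber = 2.
stools enters the basis when its profit ≥ yᵀa₃ = 3·1 + 2·2 = 7.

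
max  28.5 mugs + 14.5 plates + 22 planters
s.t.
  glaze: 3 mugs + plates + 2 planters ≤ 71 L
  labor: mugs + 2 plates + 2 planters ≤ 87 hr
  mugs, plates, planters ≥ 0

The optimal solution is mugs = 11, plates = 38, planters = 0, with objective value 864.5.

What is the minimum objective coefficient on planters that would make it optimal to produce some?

Check each constraint at x*: glaze 71/71 (tight); labor 87/87 (tight).
Dual feasibility on the basic columns requires 3·y_glaze + 1·y_labor = 28.5, 1·y_glaze + 2·y_labor = 14.5.
Solving: y_glaze = 8.5, y_labor = 3.
planters enters the basis when its profit ≥ yᵀa₃ = 8.5·2 + 3·2 = 23.

23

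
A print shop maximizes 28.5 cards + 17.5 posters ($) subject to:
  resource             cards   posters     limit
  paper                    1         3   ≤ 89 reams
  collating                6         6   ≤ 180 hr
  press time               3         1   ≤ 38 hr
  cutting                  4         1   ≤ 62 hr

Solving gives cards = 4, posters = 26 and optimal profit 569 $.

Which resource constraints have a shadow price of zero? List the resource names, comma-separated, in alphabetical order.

cutting, paper

paper: 82/89 (slack 7)
collating: 180/180 (binding)
press time: 38/38 (binding)
cutting: 42/62 (slack 20)
By complementary slackness, a constraint with positive slack has shadow price 0 → cutting, paper.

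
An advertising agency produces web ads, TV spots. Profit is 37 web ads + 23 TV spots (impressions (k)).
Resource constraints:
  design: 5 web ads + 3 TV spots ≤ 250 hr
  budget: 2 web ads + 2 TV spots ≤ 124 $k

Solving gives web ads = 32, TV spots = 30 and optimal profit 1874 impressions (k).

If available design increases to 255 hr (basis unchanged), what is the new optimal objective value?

Check each constraint at x*: design 250/250 (tight); budget 124/124 (tight).
From A_Bᵀ y = c: 5·y_design + 2·y_budget = 37; 3·y_design + 2·y_budget = 23.
→ y_design = 7 and y_budget = 1.
Δz = y_design·Δb = 7 × (5) = 35, so new z* = 1874 + 35 = 1909.

1909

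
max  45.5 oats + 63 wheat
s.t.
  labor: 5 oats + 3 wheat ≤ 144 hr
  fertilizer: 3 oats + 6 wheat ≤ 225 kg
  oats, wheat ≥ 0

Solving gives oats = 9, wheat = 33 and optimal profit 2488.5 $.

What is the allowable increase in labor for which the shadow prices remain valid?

Binding constraints: labor, fertilizer. The basis is B = [[5,3],[3,6]] with det 21.
Per unit increase in labor, x* moves by d = (0.2857, -0.1429).
The basis stays optimal until wheat reaches 0; allowable increase = 231 hr.

231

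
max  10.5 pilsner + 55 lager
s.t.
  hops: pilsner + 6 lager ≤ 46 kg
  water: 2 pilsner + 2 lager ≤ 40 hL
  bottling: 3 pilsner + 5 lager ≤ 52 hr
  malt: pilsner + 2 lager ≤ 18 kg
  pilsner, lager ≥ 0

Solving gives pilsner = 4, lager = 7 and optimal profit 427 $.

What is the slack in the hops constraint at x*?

0

hops used = 1·4 + 6·7 = 46; slack = 46 − 46 = 0.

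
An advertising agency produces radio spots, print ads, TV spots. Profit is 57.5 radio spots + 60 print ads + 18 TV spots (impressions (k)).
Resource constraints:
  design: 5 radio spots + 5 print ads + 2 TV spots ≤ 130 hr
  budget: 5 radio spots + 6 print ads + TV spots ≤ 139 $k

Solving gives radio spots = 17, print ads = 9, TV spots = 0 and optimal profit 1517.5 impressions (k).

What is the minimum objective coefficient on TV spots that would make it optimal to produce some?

Check each constraint at x*: design 130/130 (tight); budget 139/139 (tight).
The binding rows give the dual system: 5·y_design + 5·y_budget = 57.5 and 5·y_design + 6·y_budget = 60.
This yields shadow prices y_design = 9, y_budget = 2.5.
TV spots enters the basis when its profit ≥ yᵀa₃ = 9·2 + 2.5·1 = 20.5.

20.5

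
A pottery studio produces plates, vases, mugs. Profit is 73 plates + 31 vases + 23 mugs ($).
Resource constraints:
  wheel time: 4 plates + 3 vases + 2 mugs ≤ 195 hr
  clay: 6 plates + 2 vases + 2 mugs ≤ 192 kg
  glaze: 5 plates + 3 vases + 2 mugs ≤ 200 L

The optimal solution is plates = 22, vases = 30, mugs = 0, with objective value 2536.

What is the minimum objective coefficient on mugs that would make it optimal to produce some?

26

Binding: clay and glaze. Non-binding: wheel time (17 unused).
Since wheel time is not tight, its dual is 0.
From A_Bᵀ y = c: 6·y_clay + 5·y_glaze = 73; 2·y_clay + 3·y_glaze = 31.
Solving: y_clay = 8, y_glaze = 5.
mugs enters the basis when its profit ≥ yᵀa₃ = 8·2 + 5·2 = 26.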